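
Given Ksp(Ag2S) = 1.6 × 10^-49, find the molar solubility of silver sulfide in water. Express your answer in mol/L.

s = 3.4 x 10^-17 M

Ag2S(s) <=> 2 Ag^+ + S^2-
Ksp = [Ag^+]^2[S^2-]
Let s = molar solubility. Then [Ag^+] = 2s and [S^2-] = s.
So Ksp = (2s)^2 × s = 4s^3
Solving, s = (1.6 × 10^-49/4)^(1/3) = 3.4 x 10^-17 M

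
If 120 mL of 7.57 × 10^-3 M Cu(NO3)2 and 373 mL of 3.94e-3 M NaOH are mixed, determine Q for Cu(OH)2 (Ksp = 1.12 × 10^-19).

Q ≈ 1.64 x 10^-8

Total volume = 120 + 373 = 493 mL.
[Cu^2+] = 7.57 x 10^-3 × (120/493) = 1.843 x 10^-3 M
[OH^-] = 3.94 × 10^-3 × (373/493) = 2.981 x 10^-3 M
Cu(OH)2(s) ⇌ Cu^2+ + 2 OH^-, so Q = [Cu^2+][OH^-]^2
Q = (1.843 x 10^-3)(2.981 × 10^-3)^2 = 1.64 × 10^-8
Q > Ksp, so Cu(OH)2 will precipitate.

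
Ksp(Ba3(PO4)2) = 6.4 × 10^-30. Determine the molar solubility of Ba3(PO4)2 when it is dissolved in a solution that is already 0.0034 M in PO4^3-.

Ba3(PO4)2(s) ⇌ 3 Ba^2+ + 2 PO4^3-
Ksp = [Ba^2+]^3[PO4^3-]^2
Let s = moles of Ba3(PO4)2 that dissolve per litre. [Ba^2+] = 3s, [PO4^3-] = 0.0034 + 2s ≈ 0.0034 (common-ion effect: PO4^3- is already 0.0034 M).
Ksp ≈ (3s)^3 × (0.0034)^2
s = 2.7 × 10^-9 M
Check: 2s = 5.5 × 10^-9 ≪ 0.0034, so the approximation is valid.

2.7 × 10^-9 M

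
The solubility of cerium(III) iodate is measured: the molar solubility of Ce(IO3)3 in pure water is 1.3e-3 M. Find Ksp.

Ce(IO3)3(s) ⇌ Ce^3+ + 3 IO3^-
For each mole of Ce(IO3)3 that dissolves: [Ce^3+] = s, [IO3^-] = 3s.
Ksp = [Ce^3+][IO3^-]^3
So Ksp = s × (3s)^3 = 27s^4
With s = 1.3 × 10^-3: Ksp = 7.7 × 10^-11

Ksp ≈ 7.7e-11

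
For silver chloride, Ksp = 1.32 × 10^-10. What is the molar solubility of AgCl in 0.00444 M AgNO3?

s ≈ 2.97e-8 M

AgCl(s) ⇌ Ag^+ + Cl^-
Ksp = [Ag^+][Cl^-]
Let s be the molar solubility in this solution. [Ag^+] = 0.00444 + s ≈ 0.00444, [Cl^-] = s (common-ion effect: Ag^+ is already 0.00444 M).
Ksp ≈ 0.00444 × s
s = 2.97 × 10^-8 M
Check: s = 3.0 x 10^-8 ≪ 0.00444, so the approximation is valid.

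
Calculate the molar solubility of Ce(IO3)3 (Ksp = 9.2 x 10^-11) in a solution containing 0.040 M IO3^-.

Ce(IO3)3(s) ⇌ Ce^3+(aq) + 3 IO3^-(aq)
Ksp = [Ce^3+][IO3^-]^3
Let s be the molar solubility in this solution. [Ce^3+] = s, [IO3^-] = 0.040 + 3s ≈ 0.040 (since the IO3^- already present dominates).
Ksp ≈ s × (0.040)^3
s = 1.4 × 10^-6 M
Check: 3s = 4.3 × 10^-6 ≪ 0.040, so the approximation is valid.

1.4 x 10^-6 M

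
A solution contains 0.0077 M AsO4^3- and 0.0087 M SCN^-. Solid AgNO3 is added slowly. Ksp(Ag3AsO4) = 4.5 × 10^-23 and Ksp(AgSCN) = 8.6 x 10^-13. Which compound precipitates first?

AgSCN

Each salt begins to precipitate when Q = Ksp, i.e. when [Ag^+] reaches its threshold.
For Ag3AsO4: 4.5 × 10^-23 = 0.0077 × [Ag^+]^3  ⇒  [Ag^+] = 1.8 × 10^-7 M.
For AgSCN: 8.6 x 10^-13 = 0.0087 × [Ag^+]  ⇒  [Ag^+] = 9.9 × 10^-11 M.
The salt with the lower threshold [Ag^+] precipitates first: AgSCN.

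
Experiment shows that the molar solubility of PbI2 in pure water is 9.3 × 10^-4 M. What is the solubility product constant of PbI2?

Ksp = 3.2 × 10^-9

PbI2(s) ⇌ Pb^2+(aq) + 2 I^-(aq)
With molar solubility s: [Pb^2+] = s, [I^-] = 2s.
Ksp = [Pb^2+][I^-]^2
Ksp = s(2s)^2 = 4s^3
Ksp = 4 × (9.3 x 10^-4)^3 = 3.2 x 10^-9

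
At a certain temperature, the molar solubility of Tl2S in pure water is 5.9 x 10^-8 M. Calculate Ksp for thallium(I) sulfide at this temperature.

Tl2S(s) ⇌ 2 Tl^+(aq) + S^2-(aq)
If s mol/L of Tl2S dissolves, [Tl^+] = 2s and [S^2-] = s.
Ksp = [Tl^+]^2[S^2-]
Substituting: Ksp = (2s)^2s = 4s^3
With s = 5.9 × 10^-8: Ksp = 8.2 × 10^-22

Ksp = 8.2e-22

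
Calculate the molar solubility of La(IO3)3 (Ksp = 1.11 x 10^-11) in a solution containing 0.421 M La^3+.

La(IO3)3(s) ⇌ La^3+(aq) + 3 IO3^-(aq)
Ksp = [La^3+][IO3^-]^3
If s mol/L dissolves here, [La^3+] = 0.421 + s ≈ 0.421, [IO3^-] = 3s (Ksp is small, so little additional dissolves).
Ksp ≈ 0.421 × (3s)^3
s = 9.92 × 10^-5 M
Check: s = 9.9 × 10^-5 ≪ 0.421, so the approximation is valid.

9.92 × 10^-5 M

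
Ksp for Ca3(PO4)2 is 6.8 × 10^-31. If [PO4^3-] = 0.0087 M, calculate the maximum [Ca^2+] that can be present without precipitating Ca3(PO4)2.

Ca3(PO4)2(s) ⇌ 3 Ca^2+(aq) + 2 PO4^3-(aq)
Ksp = [Ca^2+]^3[PO4^3-]^2
Precipitation begins when Q = Ksp. With [PO4^3-] = 0.0087 M:
6.8 × 10^-31 = (0.0087)^2 × [Ca^2+]^3
[Ca^2+] = (6.8 × 10^-31 / 7.57 x 10^-5)^(1/3) = 2.1 x 10^-9 M

2.1 x 10^-9 M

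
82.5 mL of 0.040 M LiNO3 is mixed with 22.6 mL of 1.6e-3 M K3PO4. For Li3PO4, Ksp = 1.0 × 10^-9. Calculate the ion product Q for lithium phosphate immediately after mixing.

Total volume = 82.5 + 22.6 = 105.1 mL.
[Li^+] = 4.0 × 10^-2 × (82.5/105.1) = 3.14 × 10^-2 M
[PO4^3-] = 1.6 × 10^-3 × (22.6/105.1) = 3.44 × 10^-4 M
Li3PO4(s) ⇌ 3 Li^+ + PO4^3-, so Q = [Li^+]^3[PO4^3-]
Q = (3.14 x 10^-2)^3(3.44 × 10^-4) = 1.1 × 10^-8
Q > Ksp, so Li3PO4 will precipitate.

Q ≈ 1.1 × 10^-8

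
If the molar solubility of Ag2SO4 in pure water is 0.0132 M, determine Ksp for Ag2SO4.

Ksp ≈ 9.20 × 10^-6

Ag2SO4(s) ⇌ 2 Ag^+ + SO4^2-
For each mole of Ag2SO4 that dissolves: [Ag^+] = 2s, [SO4^2-] = s.
Ksp = [Ag^+]^2[SO4^2-]
Ksp = (2s)^2s = 4s^3
With s = 1.32 x 10^-2: Ksp = 9.20 × 10^-6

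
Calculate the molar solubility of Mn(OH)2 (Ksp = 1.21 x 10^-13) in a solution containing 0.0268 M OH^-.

s = 1.68 × 10^-10 M

Mn(OH)2(s) ⇌ Mn^2+ + 2 OH^-
Ksp = [Mn^2+][OH^-]^2
Let s be the molar solubility in this solution. [Mn^2+] = s, [OH^-] = 0.0268 + 2s ≈ 0.0268 (common-ion effect: OH^- is already 0.0268 M).
Ksp ≈ s × (0.0268)^2
s = 1.68 × 10^-10 M
Check: 2s = 3.4 x 10^-10 ≪ 0.0268, so the approximation is valid.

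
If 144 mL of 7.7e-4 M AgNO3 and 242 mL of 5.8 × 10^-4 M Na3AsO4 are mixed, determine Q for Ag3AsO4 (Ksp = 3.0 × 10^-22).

Total volume = 144 + 242 = 386 mL.
[Ag^+] = 7.7 x 10^-4 × (144/386) = 2.87 x 10^-4 M
[AsO4^3-] = 5.8 × 10^-4 × (242/386) = 3.64 x 10^-4 M
Ag3AsO4(s) ⇌ 3 Ag^+(aq) + AsO4^3-(aq), so Q = [Ag^+]^3[AsO4^3-]
Q = (2.87 × 10^-4)^3(3.64 x 10^-4) = 8.6 x 10^-15
Q > Ksp, so Ag3AsO4 will precipitate.

Q ≈ 8.6 x 10^-15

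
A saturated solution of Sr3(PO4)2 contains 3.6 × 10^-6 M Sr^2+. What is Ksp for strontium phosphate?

2.7e-28

Sr3(PO4)2(s) ⇌ 3 Sr^2+ + 2 PO4^3-
Stoichiometry gives [PO4^3-] = (2/3)[Sr^2+] = 2.40 × 10^-6 M.
Ksp = [Sr^2+]^3[PO4^3-]^2
Ksp = (3.6 × 10^-6)^3 × (2.40 × 10^-6)^2 = 2.7 × 10^-28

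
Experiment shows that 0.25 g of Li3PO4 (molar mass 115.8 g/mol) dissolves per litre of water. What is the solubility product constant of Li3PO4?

Molar solubility s = (2.5 × 10^-1 g/L) / (115.8 g/mol) = 2.16 × 10^-3 M.
Li3PO4(s) ⇌ 3 Li^+(aq) + PO4^3-(aq)
For each mole of Li3PO4 that dissolves: [Li^+] = 3s, [PO4^3-] = s.
Ksp = [Li^+]^3[PO4^3-]
Ksp = (3s)^3s = 27s^4
With s = 2.16 × 10^-3: Ksp = 5.9 × 10^-10

5.9 x 10^-10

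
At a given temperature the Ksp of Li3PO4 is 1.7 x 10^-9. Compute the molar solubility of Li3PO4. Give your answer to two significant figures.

Li3PO4(s) ⇌ 3 Li^+ + PO4^3-
Ksp = [Li^+]^3[PO4^3-]
With molar solubility s: [Li^+] = 3s, [PO4^3-] = s.
Substituting: Ksp = (3s)^3s = 27s^4
s^4 = 1.7 x 10^-9 / 27, so s = 2.8 × 10^-3 M

s = 2.8e-3 M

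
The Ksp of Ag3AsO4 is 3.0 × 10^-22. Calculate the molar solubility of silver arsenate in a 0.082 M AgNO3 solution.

s = 5.4 × 10^-19 M

Ag3AsO4(s) <=> 3 Ag^+(aq) + AsO4^3-(aq)
Ksp = [Ag^+]^3[AsO4^3-]
Let s = moles of Ag3AsO4 that dissolve per litre. [Ag^+] = 0.082 + 3s ≈ 0.082, [AsO4^3-] = s (Ksp is small, so little additional dissolves).
Ksp ≈ (0.082)^3 × s
s = 5.4 x 10^-19 M
Check: 3s = 1.6 x 10^-18 ≪ 0.082, so the approximation is valid.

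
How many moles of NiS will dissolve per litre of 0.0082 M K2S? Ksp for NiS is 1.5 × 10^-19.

1.8 × 10^-17 M

NiS(s) ⇌ Ni^2+(aq) + S^2-(aq)
Ksp = [Ni^2+][S^2-]
If s mol/L dissolves here, [Ni^2+] = s, [S^2-] = 0.0082 + s ≈ 0.0082 (common-ion effect: S^2- is already 0.0082 M).
Ksp ≈ s × 0.0082
s = 1.8 × 10^-17 M
Check: s = 1.8 x 10^-17 ≪ 0.0082, so the approximation is valid.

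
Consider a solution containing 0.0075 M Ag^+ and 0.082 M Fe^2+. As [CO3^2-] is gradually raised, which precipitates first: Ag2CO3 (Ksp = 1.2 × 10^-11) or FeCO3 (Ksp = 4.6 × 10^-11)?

Precipitation of each salt starts when its ion product equals its Ksp.
For Ag2CO3: 1.2 × 10^-11 = (0.0075)^2 × [CO3^2-]  ⇒  [CO3^2-] = 2.1 × 10^-7 M.
For FeCO3: 4.6 × 10^-11 = 0.082 × [CO3^2-]  ⇒  [CO3^2-] = 5.6 x 10^-10 M.
The salt with the lower threshold [CO3^2-] precipitates first: FeCO3.

FeCO3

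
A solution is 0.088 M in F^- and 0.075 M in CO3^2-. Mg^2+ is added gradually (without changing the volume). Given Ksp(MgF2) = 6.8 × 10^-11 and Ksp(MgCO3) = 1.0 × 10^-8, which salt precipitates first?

MgF2

Each salt begins to precipitate when Q = Ksp, i.e. when [Mg^2+] reaches its threshold.
For MgF2: 6.8 × 10^-11 = (0.088)^2 × [Mg^2+]  ⇒  [Mg^2+] = 8.8 × 10^-9 M.
For MgCO3: 1.0 × 10^-8 = 0.075 × [Mg^2+]  ⇒  [Mg^2+] = 1.3 × 10^-7 M.
The salt with the lower threshold [Mg^2+] precipitates first: MgF2.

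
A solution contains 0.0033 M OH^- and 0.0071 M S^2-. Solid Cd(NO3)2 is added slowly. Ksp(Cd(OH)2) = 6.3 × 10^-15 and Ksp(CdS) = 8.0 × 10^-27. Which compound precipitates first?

Each salt begins to precipitate when Q = Ksp, i.e. when [Cd^2+] reaches its threshold.
For Cd(OH)2: 6.3 × 10^-15 = (0.0033)^2 × [Cd^2+]  ⇒  [Cd^2+] = 5.8 x 10^-10 M.
For CdS: 8.0 × 10^-27 = 0.0071 × [Cd^2+]  ⇒  [Cd^2+] = 1.1 x 10^-24 M.
The salt with the lower threshold [Cd^2+] precipitates first: CdS.

CdS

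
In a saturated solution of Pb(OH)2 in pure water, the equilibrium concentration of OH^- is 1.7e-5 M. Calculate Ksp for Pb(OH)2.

Pb(OH)2(s) <=> Pb^2+(aq) + 2 OH^-(aq)
Stoichiometry gives [Pb^2+] = (1/2)[OH^-] = 8.50 × 10^-6 M.
Ksp = [Pb^2+][OH^-]^2
Ksp = 8.50 × 10^-6 × (1.7 x 10^-5)^2 = 2.5 x 10^-15

Ksp ≈ 2.5 × 10^-15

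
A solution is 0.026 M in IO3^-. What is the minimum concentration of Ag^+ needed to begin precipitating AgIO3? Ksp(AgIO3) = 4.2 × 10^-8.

1.6 x 10^-6 M

AgIO3(s) ⇌ Ag^+ + IO3^-
Ksp = [Ag^+][IO3^-]
Precipitation begins when Q = Ksp. With [IO3^-] = 0.026 M:
4.2 × 10^-8 = (0.026) × [Ag^+]
[Ag^+] = (4.2 × 10^-8 / 2.6 × 10^-2) = 1.6 × 10^-6 M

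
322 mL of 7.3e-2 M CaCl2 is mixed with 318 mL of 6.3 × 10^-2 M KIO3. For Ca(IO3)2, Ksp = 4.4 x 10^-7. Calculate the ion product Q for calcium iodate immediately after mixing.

Total volume = 322 + 318 = 640 mL.
[Ca^2+] = 7.3 × 10^-2 × (322/640) = 3.67 × 10^-2 M
[IO3^-] = 6.3 × 10^-2 × (318/640) = 3.13 × 10^-2 M
Ca(IO3)2(s) ⇌ Ca^2+(aq) + 2 IO3^-(aq), so Q = [Ca^2+][IO3^-]^2
Q = (3.67 × 10^-2)(3.13 × 10^-2)^2 = 3.6 x 10^-5
Q > Ksp, so Ca(IO3)2 will precipitate.

3.6e-5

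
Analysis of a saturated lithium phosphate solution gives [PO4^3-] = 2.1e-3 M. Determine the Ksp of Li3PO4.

Li3PO4(s) <=> 3 Li^+(aq) + PO4^3-(aq)
Stoichiometry gives [Li^+] = (3/1)[PO4^3-] = 6.30 × 10^-3 M.
Ksp = [Li^+]^3[PO4^3-]
Ksp = (6.30 x 10^-3)^3 × 2.1 × 10^-3 = 5.3 × 10^-10

5.3 × 10^-10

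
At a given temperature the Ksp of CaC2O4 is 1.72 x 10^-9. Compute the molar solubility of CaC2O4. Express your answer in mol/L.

s = 4.15e-5 M

CaC2O4(s) ⇌ Ca^2+(aq) + C2O4^2-(aq)
Ksp = [Ca^2+][C2O4^2-]
Let s = molar solubility. Then [Ca^2+] = s and [C2O4^2-] = s.
Ksp = (s)(s) = s^2
s = (1.72 x 10^-9)^(1/2) = 4.15 x 10^-5 M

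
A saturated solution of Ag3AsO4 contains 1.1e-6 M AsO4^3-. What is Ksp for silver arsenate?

Ksp = 4.0 × 10^-23

Ag3AsO4(s) <=> 3 Ag^+ + AsO4^3-
Stoichiometry gives [Ag^+] = (3/1)[AsO4^3-] = 3.30 × 10^-6 M.
Ksp = [Ag^+]^3[AsO4^3-]
Ksp = (3.30 × 10^-6)^3 × 1.1 × 10^-6 = 4.0 x 10^-23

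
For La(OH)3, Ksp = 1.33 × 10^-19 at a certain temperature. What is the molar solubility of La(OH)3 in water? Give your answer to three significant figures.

s ≈ 8.38e-6 M

La(OH)3(s) <=> La^3+(aq) + 3 OH^-(aq)
Ksp = [La^3+][OH^-]^3
If s mol/L of La(OH)3 dissolves, [La^3+] = s and [OH^-] = 3s.
Ksp = s(3s)^3 = 27s^4
s^4 = 1.33 × 10^-19 / 27, so s = 8.38 × 10^-6 M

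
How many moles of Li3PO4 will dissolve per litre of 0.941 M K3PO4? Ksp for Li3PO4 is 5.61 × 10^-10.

s ≈ 2.81e-4 M

Li3PO4(s) <=> 3 Li^+(aq) + PO4^3-(aq)
Ksp = [Li^+]^3[PO4^3-]
Let s = moles of Li3PO4 that dissolve per litre. [Li^+] = 3s, [PO4^3-] = 0.941 + s ≈ 0.941 (common-ion effect: PO4^3- is already 0.941 M).
Ksp ≈ (3s)^3 × 0.941
s = 2.81 x 10^-4 M
Check: s = 2.8 × 10^-4 ≪ 0.941, so the approximation is valid.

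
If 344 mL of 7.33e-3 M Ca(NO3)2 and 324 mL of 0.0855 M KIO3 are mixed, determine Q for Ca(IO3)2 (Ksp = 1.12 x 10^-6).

Q = 6.49 x 10^-6

Total volume = 344 + 324 = 668 mL.
[Ca^2+] = 7.33 x 10^-3 × (344/668) = 3.775 × 10^-3 M
[IO3^-] = 8.55 × 10^-2 × (324/668) = 4.147 x 10^-2 M
Ca(IO3)2(s) ⇌ Ca^2+ + 2 IO3^-, so Q = [Ca^2+][IO3^-]^2
Q = (3.775 × 10^-3)(4.147 x 10^-2)^2 = 6.49 × 10^-6
Q > Ksp, so Ca(IO3)2 will precipitate.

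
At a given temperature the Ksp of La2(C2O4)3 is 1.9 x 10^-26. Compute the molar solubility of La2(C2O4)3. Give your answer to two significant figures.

s = 2.8 x 10^-6 M

La2(C2O4)3(s) <=> 2 La^3+(aq) + 3 C2O4^2-(aq)
Ksp = [La^3+]^2[C2O4^2-]^3
With molar solubility s: [La^3+] = 2s, [C2O4^2-] = 3s.
So Ksp = (2s)^2 × (3s)^3 = 108s^5
s = (1.9 x 10^-26 / 108)^(1/5) = 2.8 x 10^-6 M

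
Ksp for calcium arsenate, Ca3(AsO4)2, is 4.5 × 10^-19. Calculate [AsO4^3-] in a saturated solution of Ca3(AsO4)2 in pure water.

Ca3(AsO4)2(s) ⇌ 3 Ca^2+ + 2 AsO4^3-
Ksp = [Ca^2+]^3[AsO4^3-]^2
For each mole of Ca3(AsO4)2 that dissolves: [Ca^2+] = 3s, [AsO4^3-] = 2s.
So Ksp = (3s)^3 × (2s)^2 = 108s^5
Solving, s = (4.5 × 10^-19/108)^(1/5) = 8.39 x 10^-5 M
[AsO4^3-] = 2s = 1.7 x 10^-4 M

[AsO4^3-] = 1.7 × 10^-4 M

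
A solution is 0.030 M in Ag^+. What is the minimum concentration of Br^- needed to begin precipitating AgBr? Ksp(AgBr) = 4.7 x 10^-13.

AgBr(s) ⇌ Ag^+(aq) + Br^-(aq)
Ksp = [Ag^+][Br^-]
Precipitation begins when Q = Ksp. With [Ag^+] = 0.030 M:
4.7 x 10^-13 = (0.030) × [Br^-]
[Br^-] = (4.7 x 10^-13 / 3.0 × 10^-2) = 1.6 × 10^-11 M

1.6 × 10^-11 M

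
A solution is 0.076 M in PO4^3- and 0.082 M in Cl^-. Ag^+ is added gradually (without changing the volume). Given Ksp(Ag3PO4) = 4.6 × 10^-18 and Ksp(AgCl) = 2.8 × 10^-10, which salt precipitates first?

AgCl

Each salt begins to precipitate when Q = Ksp, i.e. when [Ag^+] reaches its threshold.
For Ag3PO4: 4.6 × 10^-18 = 0.076 × [Ag^+]^3  ⇒  [Ag^+] = 3.9 × 10^-6 M.
For AgCl: 2.8 × 10^-10 = 0.082 × [Ag^+]  ⇒  [Ag^+] = 3.4 × 10^-9 M.
The salt with the lower threshold [Ag^+] precipitates first: AgCl.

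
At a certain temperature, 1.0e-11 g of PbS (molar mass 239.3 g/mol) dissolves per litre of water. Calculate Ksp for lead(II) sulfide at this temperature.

Molar solubility s = (1.0 x 10^-11 g/L) / (239.3 g/mol) = 4.18 × 10^-14 M.
PbS(s) <=> Pb^2+(aq) + S^2-(aq)
For each mole of PbS that dissolves: [Pb^2+] = s, [S^2-] = s.
Ksp = [Pb^2+][S^2-]
Ksp = s × s = s^2
With s = 4.18 × 10^-14: Ksp = 1.7 x 10^-27

Ksp = 1.7 x 10^-27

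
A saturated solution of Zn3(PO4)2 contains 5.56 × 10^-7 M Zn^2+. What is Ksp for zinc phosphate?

2.36 × 10^-32

Zn3(PO4)2(s) ⇌ 3 Zn^2+(aq) + 2 PO4^3-(aq)
Stoichiometry gives [PO4^3-] = (2/3)[Zn^2+] = 3.707 × 10^-7 M.
Ksp = [Zn^2+]^3[PO4^3-]^2
Ksp = (5.56 x 10^-7)^3 × (3.707 x 10^-7)^2 = 2.36 x 10^-32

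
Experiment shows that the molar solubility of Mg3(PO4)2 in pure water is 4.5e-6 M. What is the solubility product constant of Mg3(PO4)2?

Mg3(PO4)2(s) <=> 3 Mg^2+ + 2 PO4^3-
With molar solubility s: [Mg^2+] = 3s, [PO4^3-] = 2s.
Ksp = [Mg^2+]^3[PO4^3-]^2
Substituting: Ksp = (3s)^3(2s)^2 = 108s^5
Ksp = 108 × (4.5 x 10^-6)^5 = 2.0 × 10^-25

Ksp = 2.0 × 10^-25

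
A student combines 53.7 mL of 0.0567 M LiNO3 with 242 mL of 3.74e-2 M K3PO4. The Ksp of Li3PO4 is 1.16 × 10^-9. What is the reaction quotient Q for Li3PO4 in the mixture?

Total volume = 53.7 + 242 = 295.7 mL.
[Li^+] = 5.67 × 10^-2 × (53.7/295.7) = 1.030 x 10^-2 M
[PO4^3-] = 3.74 x 10^-2 × (242/295.7) = 3.061 × 10^-2 M
Li3PO4(s) ⇌ 3 Li^+ + PO4^3-, so Q = [Li^+]^3[PO4^3-]
Q = (1.030 × 10^-2)^3(3.061 × 10^-2) = 3.34 × 10^-8
Q > Ksp, so Li3PO4 will precipitate.

3.34 × 10^-8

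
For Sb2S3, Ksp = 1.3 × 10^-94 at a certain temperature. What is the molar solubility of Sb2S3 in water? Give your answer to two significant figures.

Sb2S3(s) ⇌ 2 Sb^3+(aq) + 3 S^2-(aq)
Ksp = [Sb^3+]^2[S^2-]^3
If s mol/L of Sb2S3 dissolves, [Sb^3+] = 2s and [S^2-] = 3s.
So Ksp = (2s)^2 × (3s)^3 = 108s^5
s^5 = 1.3 × 10^-94 / 108, so s = 6.5 × 10^-20 M

s ≈ 6.5e-20 M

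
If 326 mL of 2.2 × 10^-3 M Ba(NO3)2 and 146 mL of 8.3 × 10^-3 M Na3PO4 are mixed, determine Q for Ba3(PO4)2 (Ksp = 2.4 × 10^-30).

2.3 × 10^-14

Total volume = 326 + 146 = 472 mL.
[Ba^2+] = 2.2 × 10^-3 × (326/472) = 1.52 x 10^-3 M
[PO4^3-] = 8.3 x 10^-3 × (146/472) = 2.57 x 10^-3 M
Ba3(PO4)2(s) <=> 3 Ba^2+ + 2 PO4^3-, so Q = [Ba^2+]^3[PO4^3-]^2
Q = (1.52 × 10^-3)^3(2.57 x 10^-3)^2 = 2.3 x 10^-14
Q > Ksp, so Ba3(PO4)2 will precipitate.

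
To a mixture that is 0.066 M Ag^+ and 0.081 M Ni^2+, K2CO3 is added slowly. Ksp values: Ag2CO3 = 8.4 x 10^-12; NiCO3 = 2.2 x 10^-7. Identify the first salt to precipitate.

Each salt begins to precipitate when Q = Ksp, i.e. when [CO3^2-] reaches its threshold.
For Ag2CO3: 8.4 x 10^-12 = (0.066)^2 × [CO3^2-]  ⇒  [CO3^2-] = 1.9 × 10^-9 M.
For NiCO3: 2.2 x 10^-7 = 0.081 × [CO3^2-]  ⇒  [CO3^2-] = 2.7 × 10^-6 M.
The salt with the lower threshold [CO3^2-] precipitates first: Ag2CO3.

Ag2CO3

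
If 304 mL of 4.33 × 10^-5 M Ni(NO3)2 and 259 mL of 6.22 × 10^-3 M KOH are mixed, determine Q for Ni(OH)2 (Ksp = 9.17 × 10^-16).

Q ≈ 1.91 x 10^-10

Total volume = 304 + 259 = 563 mL.
[Ni^2+] = 4.33 × 10^-5 × (304/563) = 2.338 × 10^-5 M
[OH^-] = 6.22 x 10^-3 × (259/563) = 2.861 × 10^-3 M
Ni(OH)2(s) ⇌ Ni^2+ + 2 OH^-, so Q = [Ni^2+][OH^-]^2
Q = (2.338 × 10^-5)(2.861 × 10^-3)^2 = 1.91 × 10^-10
Q > Ksp, so Ni(OH)2 will precipitate.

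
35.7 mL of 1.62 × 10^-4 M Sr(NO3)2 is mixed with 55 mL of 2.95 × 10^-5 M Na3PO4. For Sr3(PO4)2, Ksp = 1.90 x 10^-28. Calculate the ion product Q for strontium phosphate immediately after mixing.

Q ≈ 8.30 × 10^-23

Total volume = 35.7 + 55 = 90.7 mL.
[Sr^2+] = 1.62 x 10^-4 × (35.7/90.7) = 6.376 x 10^-5 M
[PO4^3-] = 2.95 × 10^-5 × (55/90.7) = 1.789 × 10^-5 M
Sr3(PO4)2(s) ⇌ 3 Sr^2+ + 2 PO4^3-, so Q = [Sr^2+]^3[PO4^3-]^2
Q = (6.376 x 10^-5)^3(1.789 x 10^-5)^2 = 8.30 × 10^-23
Q > Ksp, so Sr3(PO4)2 will precipitate.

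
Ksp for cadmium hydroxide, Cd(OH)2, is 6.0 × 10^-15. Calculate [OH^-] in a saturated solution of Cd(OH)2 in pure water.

Cd(OH)2(s) ⇌ Cd^2+ + 2 OH^-
Ksp = [Cd^2+][OH^-]^2
For each mole of Cd(OH)2 that dissolves: [Cd^2+] = s, [OH^-] = 2s.
So Ksp = s × (2s)^2 = 4s^3
s^3 = 6.0 × 10^-15 / 4, so s = 1.14 × 10^-5 M
[OH^-] = 2s = 2.3 x 10^-5 M

[OH^-] = 2.3 x 10^-5 M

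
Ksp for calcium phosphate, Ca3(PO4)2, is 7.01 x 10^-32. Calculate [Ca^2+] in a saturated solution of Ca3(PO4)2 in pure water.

6.91 x 10^-7 M

Ca3(PO4)2(s) ⇌ 3 Ca^2+(aq) + 2 PO4^3-(aq)
Ksp = [Ca^2+]^3[PO4^3-]^2
If s mol/L of Ca3(PO4)2 dissolves, [Ca^2+] = 3s and [PO4^3-] = 2s.
Substituting: Ksp = (3s)^3(2s)^2 = 108s^5
Solving, s = (7.01 x 10^-32/108)^(1/5) = 2.304 × 10^-7 M
[Ca^2+] = 3s = 6.91 × 10^-7 M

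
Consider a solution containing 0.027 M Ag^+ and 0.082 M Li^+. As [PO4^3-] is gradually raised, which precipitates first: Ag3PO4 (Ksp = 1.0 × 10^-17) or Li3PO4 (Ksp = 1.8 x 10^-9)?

Each salt begins to precipitate when Q = Ksp, i.e. when [PO4^3-] reaches its threshold.
For Ag3PO4: 1.0 × 10^-17 = (0.027)^3 × [PO4^3-]  ⇒  [PO4^3-] = 5.1 × 10^-13 M.
For Li3PO4: 1.8 x 10^-9 = (0.082)^3 × [PO4^3-]  ⇒  [PO4^3-] = 3.3 x 10^-6 M.
The salt with the lower threshold [PO4^3-] precipitates first: Ag3PO4.

Ag3PO4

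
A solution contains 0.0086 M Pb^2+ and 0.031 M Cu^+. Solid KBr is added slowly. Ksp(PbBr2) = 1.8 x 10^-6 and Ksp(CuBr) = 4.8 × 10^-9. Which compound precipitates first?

CuBr

Precipitation of each salt starts when its ion product equals its Ksp.
For PbBr2: 1.8 x 10^-6 = 0.0086 × [Br^-]^2  ⇒  [Br^-] = 1.4 x 10^-2 M.
For CuBr: 4.8 × 10^-9 = 0.031 × [Br^-]  ⇒  [Br^-] = 1.5 x 10^-7 M.
The salt with the lower threshold [Br^-] precipitates first: CuBr.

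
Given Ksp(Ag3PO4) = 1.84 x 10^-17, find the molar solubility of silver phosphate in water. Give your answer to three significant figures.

2.87e-5 M

Ag3PO4(s) ⇌ 3 Ag^+ + PO4^3-
Ksp = [Ag^+]^3[PO4^3-]
With molar solubility s: [Ag^+] = 3s, [PO4^3-] = s.
Substituting: Ksp = (3s)^3s = 27s^4
Solving, s = (1.84 x 10^-17/27)^(1/4) = 2.87 x 10^-5 M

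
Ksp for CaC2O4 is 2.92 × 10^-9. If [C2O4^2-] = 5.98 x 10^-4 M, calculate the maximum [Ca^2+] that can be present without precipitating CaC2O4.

4.88 × 10^-6 M

CaC2O4(s) ⇌ Ca^2+ + C2O4^2-
Ksp = [Ca^2+][C2O4^2-]
Precipitation begins when Q = Ksp. With [C2O4^2-] = 5.98 x 10^-4 M:
2.92 × 10^-9 = (5.98 x 10^-4) × [Ca^2+]
[Ca^2+] = (2.92 × 10^-9 / 5.98 × 10^-4) = 4.88 × 10^-6 M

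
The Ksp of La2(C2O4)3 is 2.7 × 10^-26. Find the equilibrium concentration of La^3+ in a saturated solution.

[La^3+] = 6.0e-6 M

La2(C2O4)3(s) ⇌ 2 La^3+(aq) + 3 C2O4^2-(aq)
Ksp = [La^3+]^2[C2O4^2-]^3
If s mol/L of La2(C2O4)3 dissolves, [La^3+] = 2s and [C2O4^2-] = 3s.
Substituting: Ksp = (2s)^2(3s)^3 = 108s^5
s = (2.7 × 10^-26 / 108)^(1/5) = 3.02 × 10^-6 M
[La^3+] = 2s = 6.0 × 10^-6 M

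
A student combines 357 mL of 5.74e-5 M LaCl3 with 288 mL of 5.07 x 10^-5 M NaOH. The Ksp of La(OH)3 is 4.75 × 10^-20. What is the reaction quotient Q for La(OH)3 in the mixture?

3.69 × 10^-19

Total volume = 357 + 288 = 645 mL.
[La^3+] = 5.74 × 10^-5 × (357/645) = 3.177 x 10^-5 M
[OH^-] = 5.07 x 10^-5 × (288/645) = 2.264 × 10^-5 M
La(OH)3(s) ⇌ La^3+ + 3 OH^-, so Q = [La^3+][OH^-]^3
Q = (3.177 x 10^-5)(2.264 x 10^-5)^3 = 3.69 × 10^-19
Q > Ksp, so La(OH)3 will precipitate.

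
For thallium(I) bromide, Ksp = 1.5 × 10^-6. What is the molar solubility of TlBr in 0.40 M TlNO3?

s = 3.8 × 10^-6 M

TlBr(s) ⇌ Tl^+(aq) + Br^-(aq)
Ksp = [Tl^+][Br^-]
Let s = moles of TlBr that dissolve per litre. [Tl^+] = 0.40 + s ≈ 0.40, [Br^-] = s (Ksp is small, so little additional dissolves).
Ksp ≈ 0.40 × s
s = 3.8 × 10^-6 M
Check: s = 3.8 x 10^-6 ≪ 0.40, so the approximation is valid.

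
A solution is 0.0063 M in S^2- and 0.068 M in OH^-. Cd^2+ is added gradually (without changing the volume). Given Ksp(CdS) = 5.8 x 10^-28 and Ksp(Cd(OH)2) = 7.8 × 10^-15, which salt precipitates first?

CdS

Precipitation of each salt starts when its ion product equals its Ksp.
For CdS: 5.8 x 10^-28 = 0.0063 × [Cd^2+]  ⇒  [Cd^2+] = 9.2 × 10^-26 M.
For Cd(OH)2: 7.8 × 10^-15 = (0.068)^2 × [Cd^2+]  ⇒  [Cd^2+] = 1.7 × 10^-12 M.
The salt with the lower threshold [Cd^2+] precipitates first: CdS.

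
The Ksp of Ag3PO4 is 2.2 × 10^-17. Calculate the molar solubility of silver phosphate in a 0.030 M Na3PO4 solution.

3.0 × 10^-6 M

Ag3PO4(s) ⇌ 3 Ag^+(aq) + PO4^3-(aq)
Ksp = [Ag^+]^3[PO4^3-]
Let s be the molar solubility in this solution. [Ag^+] = 3s, [PO4^3-] = 0.030 + s ≈ 0.030 (since PO4^3- from Na3PO4 dominates).
Ksp ≈ (3s)^3 × 0.030
s = 3.0 × 10^-6 M
Check: s = 3.0 x 10^-6 ≪ 0.030, so the approximation is valid.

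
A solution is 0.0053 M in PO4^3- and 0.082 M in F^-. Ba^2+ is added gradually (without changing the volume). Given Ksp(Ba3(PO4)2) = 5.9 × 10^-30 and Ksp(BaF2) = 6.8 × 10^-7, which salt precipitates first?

Precipitation of each salt starts when its ion product equals its Ksp.
For Ba3(PO4)2: 5.9 × 10^-30 = (0.0053)^2 × [Ba^2+]^3  ⇒  [Ba^2+] = 5.9 x 10^-9 M.
For BaF2: 6.8 × 10^-7 = (0.082)^2 × [Ba^2+]  ⇒  [Ba^2+] = 1.0 x 10^-4 M.
The salt with the lower threshold [Ba^2+] precipitates first: Ba3(PO4)2.

Ba3(PO4)2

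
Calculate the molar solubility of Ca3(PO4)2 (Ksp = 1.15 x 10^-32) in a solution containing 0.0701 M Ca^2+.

s = 2.89 × 10^-15 M

Ca3(PO4)2(s) <=> 3 Ca^2+(aq) + 2 PO4^3-(aq)
Ksp = [Ca^2+]^3[PO4^3-]^2
Let s be the molar solubility in this solution. [Ca^2+] = 0.0701 + 3s ≈ 0.0701, [PO4^3-] = 2s (since the Ca^2+ already present dominates).
Ksp ≈ (0.0701)^3 × (2s)^2
s = 2.89 x 10^-15 M
Check: 3s = 8.7 × 10^-15 ≪ 0.0701, so the approximation is valid.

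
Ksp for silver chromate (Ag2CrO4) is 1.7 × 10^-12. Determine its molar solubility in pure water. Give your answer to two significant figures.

Ag2CrO4(s) ⇌ 2 Ag^+ + CrO4^2-
Ksp = [Ag^+]^2[CrO4^2-]
For each mole of Ag2CrO4 that dissolves: [Ag^+] = 2s, [CrO4^2-] = s.
Substituting: Ksp = (2s)^2s = 4s^3
s^3 = 1.7 × 10^-12 / 4, so s = 7.5 x 10^-5 M

s = 7.5 × 10^-5 M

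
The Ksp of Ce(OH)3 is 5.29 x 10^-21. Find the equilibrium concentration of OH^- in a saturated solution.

[OH^-] = 1.12 x 10^-5 M

Ce(OH)3(s) <=> Ce^3+(aq) + 3 OH^-(aq)
Ksp = [Ce^3+][OH^-]^3
Let s = molar solubility. Then [Ce^3+] = s and [OH^-] = 3s.
Ksp = s(3s)^3 = 27s^4
s^4 = 5.29 x 10^-21 / 27, so s = 3.741 x 10^-6 M
[OH^-] = 3s = 1.12 x 10^-5 M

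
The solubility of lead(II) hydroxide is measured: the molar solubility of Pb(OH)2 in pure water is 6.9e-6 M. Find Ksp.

Ksp ≈ 1.3e-15

Pb(OH)2(s) ⇌ Pb^2+ + 2 OH^-
For each mole of Pb(OH)2 that dissolves: [Pb^2+] = s, [OH^-] = 2s.
Ksp = [Pb^2+][OH^-]^2
So Ksp = s × (2s)^2 = 4s^3
Ksp = 4 × (6.9 x 10^-6)^3 = 1.3 × 10^-15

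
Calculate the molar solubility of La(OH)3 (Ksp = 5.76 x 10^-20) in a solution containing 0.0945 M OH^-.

s ≈ 6.83e-17 M

La(OH)3(s) ⇌ La^3+(aq) + 3 OH^-(aq)
Ksp = [La^3+][OH^-]^3
Let s = moles of La(OH)3 that dissolve per litre. [La^3+] = s, [OH^-] = 0.0945 + 3s ≈ 0.0945 (since the OH^- already present dominates).
Ksp ≈ s × (0.0945)^3
s = 6.83 × 10^-17 M
Check: 3s = 2.0 × 10^-16 ≪ 0.0945, so the approximation is valid.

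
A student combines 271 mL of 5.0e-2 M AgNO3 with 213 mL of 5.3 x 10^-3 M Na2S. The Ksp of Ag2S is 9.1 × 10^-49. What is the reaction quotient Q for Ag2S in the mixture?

1.8e-6

Total volume = 271 + 213 = 484 mL.
[Ag^+] = 5.0 x 10^-2 × (271/484) = 2.80 × 10^-2 M
[S^2-] = 5.3 × 10^-3 × (213/484) = 2.33 x 10^-3 M
Ag2S(s) <=> 2 Ag^+(aq) + S^2-(aq), so Q = [Ag^+]^2[S^2-]
Q = (2.80 × 10^-2)^2(2.33 x 10^-3) = 1.8 x 10^-6
Q > Ksp, so Ag2S will precipitate.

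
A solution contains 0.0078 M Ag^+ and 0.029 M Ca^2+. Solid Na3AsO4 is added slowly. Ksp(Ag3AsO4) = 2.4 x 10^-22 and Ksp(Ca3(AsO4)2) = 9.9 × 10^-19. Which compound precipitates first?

Ag3AsO4

Each salt begins to precipitate when Q = Ksp, i.e. when [AsO4^3-] reaches its threshold.
For Ag3AsO4: 2.4 x 10^-22 = (0.0078)^3 × [AsO4^3-]  ⇒  [AsO4^3-] = 5.1 x 10^-16 M.
For Ca3(AsO4)2: 9.9 × 10^-19 = (0.029)^3 × [AsO4^3-]^2  ⇒  [AsO4^3-] = 2.0 x 10^-7 M.
The salt with the lower threshold [AsO4^3-] precipitates first: Ag3AsO4.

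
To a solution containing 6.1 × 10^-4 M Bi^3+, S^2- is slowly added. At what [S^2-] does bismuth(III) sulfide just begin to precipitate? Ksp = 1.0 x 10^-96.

Bi2S3(s) ⇌ 2 Bi^3+ + 3 S^2-
Ksp = [Bi^3+]^2[S^2-]^3
Precipitation begins when Q = Ksp. With [Bi^3+] = 6.1 × 10^-4 M:
1.0 x 10^-96 = (6.1 × 10^-4)^2 × [S^2-]^3
[S^2-] = (1.0 x 10^-96 / 3.72 × 10^-7)^(1/3) = 1.4 × 10^-30 M

1.4 × 10^-30 M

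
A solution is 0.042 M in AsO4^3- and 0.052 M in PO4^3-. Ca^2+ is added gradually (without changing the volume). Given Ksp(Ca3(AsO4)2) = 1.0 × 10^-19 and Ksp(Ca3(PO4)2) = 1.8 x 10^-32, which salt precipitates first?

Precipitation of each salt starts when its ion product equals its Ksp.
For Ca3(AsO4)2: 1.0 × 10^-19 = (0.042)^2 × [Ca^2+]^3  ⇒  [Ca^2+] = 3.8 × 10^-6 M.
For Ca3(PO4)2: 1.8 x 10^-32 = (0.052)^2 × [Ca^2+]^3  ⇒  [Ca^2+] = 1.9 × 10^-10 M.
The salt with the lower threshold [Ca^2+] precipitates first: Ca3(PO4)2.

Ca3(PO4)2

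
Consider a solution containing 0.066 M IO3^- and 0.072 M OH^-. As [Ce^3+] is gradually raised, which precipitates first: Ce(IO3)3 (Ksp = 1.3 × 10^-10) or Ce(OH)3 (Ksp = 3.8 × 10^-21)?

Precipitation of each salt starts when its ion product equals its Ksp.
For Ce(IO3)3: 1.3 × 10^-10 = (0.066)^3 × [Ce^3+]  ⇒  [Ce^3+] = 4.5 × 10^-7 M.
For Ce(OH)3: 3.8 × 10^-21 = (0.072)^3 × [Ce^3+]  ⇒  [Ce^3+] = 1.0 × 10^-17 M.
The salt with the lower threshold [Ce^3+] precipitates first: Ce(OH)3.

Ce(OH)3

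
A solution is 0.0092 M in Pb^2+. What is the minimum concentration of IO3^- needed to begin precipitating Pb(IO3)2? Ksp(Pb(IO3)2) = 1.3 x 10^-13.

Pb(IO3)2(s) ⇌ Pb^2+ + 2 IO3^-
Ksp = [Pb^2+][IO3^-]^2
Precipitation begins when Q = Ksp. With [Pb^2+] = 0.0092 M:
1.3 x 10^-13 = (0.0092) × [IO3^-]^2
[IO3^-] = (1.3 x 10^-13 / 9.2 × 10^-3)^(1/2) = 3.8 × 10^-6 M

[IO3^-] = 3.8 × 10^-6 M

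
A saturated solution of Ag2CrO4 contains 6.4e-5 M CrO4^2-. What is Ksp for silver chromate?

Ksp ≈ 1.0 × 10^-12

Ag2CrO4(s) ⇌ 2 Ag^+(aq) + CrO4^2-(aq)
Stoichiometry gives [Ag^+] = (2/1)[CrO4^2-] = 1.28 × 10^-4 M.
Ksp = [Ag^+]^2[CrO4^2-]
Ksp = (1.28 × 10^-4)^2 × 6.4 × 10^-5 = 1.0 × 10^-12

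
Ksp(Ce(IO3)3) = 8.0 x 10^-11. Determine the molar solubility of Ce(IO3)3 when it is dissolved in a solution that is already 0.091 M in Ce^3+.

s ≈ 3.2 × 10^-4 M

Ce(IO3)3(s) <=> Ce^3+ + 3 IO3^-
Ksp = [Ce^3+][IO3^-]^3
If s mol/L dissolves here, [Ce^3+] = 0.091 + s ≈ 0.091, [IO3^-] = 3s (Ksp is small, so little additional dissolves).
Ksp ≈ 0.091 × (3s)^3
s = 3.2 x 10^-4 M
Check: s = 3.2 x 10^-4 ≪ 0.091, so the approximation is valid.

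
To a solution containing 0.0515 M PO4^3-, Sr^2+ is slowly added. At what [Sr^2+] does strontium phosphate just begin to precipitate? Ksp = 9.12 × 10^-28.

Sr3(PO4)2(s) <=> 3 Sr^2+(aq) + 2 PO4^3-(aq)
Ksp = [Sr^2+]^3[PO4^3-]^2
Precipitation begins when Q = Ksp. With [PO4^3-] = 0.0515 M:
9.12 × 10^-28 = (0.0515)^2 × [Sr^2+]^3
[Sr^2+] = (9.12 × 10^-28 / 2.652 × 10^-3)^(1/3) = 7.01 × 10^-9 M

7.01 x 10^-9 M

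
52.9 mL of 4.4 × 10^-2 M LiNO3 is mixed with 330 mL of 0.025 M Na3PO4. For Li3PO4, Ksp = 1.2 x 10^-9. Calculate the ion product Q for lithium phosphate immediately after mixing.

4.8 × 10^-9

Total volume = 52.9 + 330 = 382.9 mL.
[Li^+] = 4.4 x 10^-2 × (52.9/382.9) = 6.08 x 10^-3 M
[PO4^3-] = 2.5 × 10^-2 × (330/382.9) = 2.15 × 10^-2 M
Li3PO4(s) ⇌ 3 Li^+(aq) + PO4^3-(aq), so Q = [Li^+]^3[PO4^3-]
Q = (6.08 × 10^-3)^3(2.15 × 10^-2) = 4.8 x 10^-9
Q > Ksp, so Li3PO4 will precipitate.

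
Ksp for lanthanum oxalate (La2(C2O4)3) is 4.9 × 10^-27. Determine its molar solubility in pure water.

s = 2.1e-6 M

La2(C2O4)3(s) ⇌ 2 La^3+(aq) + 3 C2O4^2-(aq)
Ksp = [La^3+]^2[C2O4^2-]^3
For each mole of La2(C2O4)3 that dissolves: [La^3+] = 2s, [C2O4^2-] = 3s.
Ksp = (2s)^2(3s)^3 = 108s^5
Solving, s = (4.9 × 10^-27/108)^(1/5) = 2.1 × 10^-6 M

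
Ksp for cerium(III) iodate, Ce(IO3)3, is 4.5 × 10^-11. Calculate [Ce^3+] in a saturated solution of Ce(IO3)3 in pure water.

[Ce^3+] = 1.1 × 10^-3 M

Ce(IO3)3(s) ⇌ Ce^3+ + 3 IO3^-
Ksp = [Ce^3+][IO3^-]^3
Let s = molar solubility. Then [Ce^3+] = s and [IO3^-] = 3s.
Ksp = s(3s)^3 = 27s^4
s^4 = 4.5 × 10^-11 / 27, so s = 1.14 × 10^-3 M
[Ce^3+] = s = 1.1 × 10^-3 M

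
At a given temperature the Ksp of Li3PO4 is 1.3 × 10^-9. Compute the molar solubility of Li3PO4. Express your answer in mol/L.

2.6 x 10^-3 M

Li3PO4(s) ⇌ 3 Li^+ + PO4^3-
Ksp = [Li^+]^3[PO4^3-]
With molar solubility s: [Li^+] = 3s, [PO4^3-] = s.
Substituting: Ksp = (3s)^3s = 27s^4
Solving, s = (1.3 × 10^-9/27)^(1/4) = 2.6 × 10^-3 M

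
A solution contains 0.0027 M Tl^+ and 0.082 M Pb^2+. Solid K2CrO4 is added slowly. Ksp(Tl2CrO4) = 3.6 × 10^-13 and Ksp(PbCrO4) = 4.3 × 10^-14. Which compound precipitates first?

Each salt begins to precipitate when Q = Ksp, i.e. when [CrO4^2-] reaches its threshold.
For Tl2CrO4: 3.6 × 10^-13 = (0.0027)^2 × [CrO4^2-]  ⇒  [CrO4^2-] = 4.9 x 10^-8 M.
For PbCrO4: 4.3 × 10^-14 = 0.082 × [CrO4^2-]  ⇒  [CrO4^2-] = 5.2 × 10^-13 M.
The salt with the lower threshold [CrO4^2-] precipitates first: PbCrO4.

PbCrO4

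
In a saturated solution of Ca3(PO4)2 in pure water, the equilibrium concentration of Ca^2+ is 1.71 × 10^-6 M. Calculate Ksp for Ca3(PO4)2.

Ca3(PO4)2(s) ⇌ 3 Ca^2+(aq) + 2 PO4^3-(aq)
Stoichiometry gives [PO4^3-] = (2/3)[Ca^2+] = 1.140 × 10^-6 M.
Ksp = [Ca^2+]^3[PO4^3-]^2
Ksp = (1.71 × 10^-6)^3 × (1.140 × 10^-6)^2 = 6.50 x 10^-30

Ksp ≈ 6.50 × 10^-30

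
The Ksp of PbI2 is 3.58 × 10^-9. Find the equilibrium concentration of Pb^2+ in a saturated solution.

[Pb^2+] ≈ 9.64 × 10^-4 M

PbI2(s) ⇌ Pb^2+ + 2 I^-
Ksp = [Pb^2+][I^-]^2
If s mol/L of PbI2 dissolves, [Pb^2+] = s and [I^-] = 2s.
So Ksp = s × (2s)^2 = 4s^3
Solving, s = (3.58 × 10^-9/4)^(1/3) = 9.637 x 10^-4 M
[Pb^2+] = s = 9.64 × 10^-4 M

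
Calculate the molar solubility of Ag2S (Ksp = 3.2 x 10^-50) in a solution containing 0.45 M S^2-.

1.3 × 10^-25 M

Ag2S(s) ⇌ 2 Ag^+(aq) + S^2-(aq)
Ksp = [Ag^+]^2[S^2-]
If s mol/L dissolves here, [Ag^+] = 2s, [S^2-] = 0.45 + s ≈ 0.45 (common-ion effect: S^2- is already 0.45 M).
Ksp ≈ (2s)^2 × 0.45
s = 1.3 x 10^-25 M
Check: s = 1.3 × 10^-25 ≪ 0.45, so the approximation is valid.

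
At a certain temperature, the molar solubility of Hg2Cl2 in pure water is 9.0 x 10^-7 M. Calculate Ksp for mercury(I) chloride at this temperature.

Ksp = 2.9e-18

Hg2Cl2(s) ⇌ Hg2^2+ + 2 Cl^-
For each mole of Hg2Cl2 that dissolves: [Hg2^2+] = s, [Cl^-] = 2s.
Ksp = [Hg2^2+][Cl^-]^2
So Ksp = s × (2s)^2 = 4s^3
With s = 9.0 × 10^-7: Ksp = 2.9 x 10^-18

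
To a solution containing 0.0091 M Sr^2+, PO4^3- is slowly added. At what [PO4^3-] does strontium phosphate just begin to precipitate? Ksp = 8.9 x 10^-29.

Sr3(PO4)2(s) <=> 3 Sr^2+(aq) + 2 PO4^3-(aq)
Ksp = [Sr^2+]^3[PO4^3-]^2
Precipitation begins when Q = Ksp. With [Sr^2+] = 0.0091 M:
8.9 x 10^-29 = (0.0091)^3 × [PO4^3-]^2
[PO4^3-] = (8.9 x 10^-29 / 7.54 x 10^-7)^(1/2) = 1.1 x 10^-11 M

[PO4^3-] ≈ 1.1 × 10^-11 M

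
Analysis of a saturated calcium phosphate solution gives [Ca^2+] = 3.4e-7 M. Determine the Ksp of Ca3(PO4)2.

2.0e-33

Ca3(PO4)2(s) ⇌ 3 Ca^2+(aq) + 2 PO4^3-(aq)
Stoichiometry gives [PO4^3-] = (2/3)[Ca^2+] = 2.27 × 10^-7 M.
Ksp = [Ca^2+]^3[PO4^3-]^2
Ksp = (3.4 x 10^-7)^3 × (2.27 × 10^-7)^2 = 2.0 x 10^-33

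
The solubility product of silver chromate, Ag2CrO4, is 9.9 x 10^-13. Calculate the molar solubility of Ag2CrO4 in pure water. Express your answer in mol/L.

6.3 × 10^-5 M

Ag2CrO4(s) ⇌ 2 Ag^+(aq) + CrO4^2-(aq)
Ksp = [Ag^+]^2[CrO4^2-]
Let s = molar solubility. Then [Ag^+] = 2s and [CrO4^2-] = s.
Ksp = (2s)^2s = 4s^3
Solving, s = (9.9 x 10^-13/4)^(1/3) = 6.3 × 10^-5 M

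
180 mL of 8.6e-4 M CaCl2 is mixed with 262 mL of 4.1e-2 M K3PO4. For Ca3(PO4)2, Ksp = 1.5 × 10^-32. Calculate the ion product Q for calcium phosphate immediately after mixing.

Total volume = 180 + 262 = 442 mL.
[Ca^2+] = 8.6 x 10^-4 × (180/442) = 3.50 × 10^-4 M
[PO4^3-] = 4.1 × 10^-2 × (262/442) = 2.43 × 10^-2 M
Ca3(PO4)2(s) <=> 3 Ca^2+ + 2 PO4^3-, so Q = [Ca^2+]^3[PO4^3-]^2
Q = (3.50 × 10^-4)^3(2.43 × 10^-2)^2 = 2.5 x 10^-14
Q > Ksp, so Ca3(PO4)2 will precipitate.

Q = 2.5 × 10^-14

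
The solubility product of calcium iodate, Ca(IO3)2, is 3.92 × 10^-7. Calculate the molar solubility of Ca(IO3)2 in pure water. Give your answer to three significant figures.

Ca(IO3)2(s) ⇌ Ca^2+(aq) + 2 IO3^-(aq)
Ksp = [Ca^2+][IO3^-]^2
With molar solubility s: [Ca^2+] = s, [IO3^-] = 2s.
Substituting: Ksp = s(2s)^2 = 4s^3
s^3 = 3.92 × 10^-7 / 4, so s = 4.61 x 10^-3 M

s ≈ 4.61 x 10^-3 M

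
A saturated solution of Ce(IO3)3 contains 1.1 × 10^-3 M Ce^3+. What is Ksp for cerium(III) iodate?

Ce(IO3)3(s) ⇌ Ce^3+ + 3 IO3^-
Stoichiometry gives [IO3^-] = (3/1)[Ce^3+] = 3.30 × 10^-3 M.
Ksp = [Ce^3+][IO3^-]^3
Ksp = 1.1 × 10^-3 × (3.30 × 10^-3)^3 = 4.0 × 10^-11

Ksp ≈ 4.0 × 10^-11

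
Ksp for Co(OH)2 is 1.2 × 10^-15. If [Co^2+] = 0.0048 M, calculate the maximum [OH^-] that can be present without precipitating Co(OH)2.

[OH^-] = 5.0e-7 M

Co(OH)2(s) ⇌ Co^2+(aq) + 2 OH^-(aq)
Ksp = [Co^2+][OH^-]^2
Precipitation begins when Q = Ksp. With [Co^2+] = 0.0048 M:
1.2 × 10^-15 = (0.0048) × [OH^-]^2
[OH^-] = (1.2 × 10^-15 / 4.8 × 10^-3)^(1/2) = 5.0 x 10^-7 M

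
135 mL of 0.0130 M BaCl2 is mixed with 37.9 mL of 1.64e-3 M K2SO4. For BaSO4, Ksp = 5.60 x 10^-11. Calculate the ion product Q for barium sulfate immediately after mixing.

Total volume = 135 + 37.9 = 172.9 mL.
[Ba^2+] = 1.30 × 10^-2 × (135/172.9) = 1.015 × 10^-2 M
[SO4^2-] = 1.64 x 10^-3 × (37.9/172.9) = 3.595 x 10^-4 M
BaSO4(s) ⇌ Ba^2+(aq) + SO4^2-(aq), so Q = [Ba^2+][SO4^2-]
Q = (1.015 x 10^-2)(3.595 × 10^-4) = 3.65 x 10^-6
Q > Ksp, so BaSO4 will precipitate.

Q = 3.65 × 10^-6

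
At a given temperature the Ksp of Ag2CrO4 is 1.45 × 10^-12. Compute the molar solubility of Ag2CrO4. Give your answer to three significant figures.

s = 7.13 x 10^-5 M

Ag2CrO4(s) ⇌ 2 Ag^+(aq) + CrO4^2-(aq)
Ksp = [Ag^+]^2[CrO4^2-]
For each mole of Ag2CrO4 that dissolves: [Ag^+] = 2s, [CrO4^2-] = s.
Substituting: Ksp = (2s)^2s = 4s^3
s^3 = 1.45 × 10^-12 / 4, so s = 7.13 × 10^-5 M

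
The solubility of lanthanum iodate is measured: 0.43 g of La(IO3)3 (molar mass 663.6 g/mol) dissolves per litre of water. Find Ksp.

Molar solubility s = (4.3 × 10^-1 g/L) / (663.6 g/mol) = 6.48 × 10^-4 M.
La(IO3)3(s) ⇌ La^3+(aq) + 3 IO3^-(aq)
For each mole of La(IO3)3 that dissolves: [La^3+] = s, [IO3^-] = 3s.
Ksp = [La^3+][IO3^-]^3
Ksp = s(3s)^3 = 27s^4
Ksp = 27 × (6.48 x 10^-4)^4 = 4.8 × 10^-12

4.8 × 10^-12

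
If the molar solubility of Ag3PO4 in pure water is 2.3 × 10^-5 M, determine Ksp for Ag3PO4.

Ag3PO4(s) <=> 3 Ag^+(aq) + PO4^3-(aq)
For each mole of Ag3PO4 that dissolves: [Ag^+] = 3s, [PO4^3-] = s.
Ksp = [Ag^+]^3[PO4^3-]
Ksp = (3s)^3s = 27s^4
Ksp = 27 × (2.3 × 10^-5)^4 = 7.6 x 10^-18

Ksp ≈ 7.6e-18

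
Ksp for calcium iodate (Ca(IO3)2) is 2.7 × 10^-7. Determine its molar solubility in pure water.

4.1e-3 M

Ca(IO3)2(s) ⇌ Ca^2+(aq) + 2 IO3^-(aq)
Ksp = [Ca^2+][IO3^-]^2
For each mole of Ca(IO3)2 that dissolves: [Ca^2+] = s, [IO3^-] = 2s.
Substituting: Ksp = s(2s)^2 = 4s^3
s^3 = 2.7 × 10^-7 / 4, so s = 4.1 × 10^-3 M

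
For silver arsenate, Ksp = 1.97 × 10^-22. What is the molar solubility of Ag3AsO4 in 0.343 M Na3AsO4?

Ag3AsO4(s) ⇌ 3 Ag^+(aq) + AsO4^3-(aq)
Ksp = [Ag^+]^3[AsO4^3-]
If s mol/L dissolves here, [Ag^+] = 3s, [AsO4^3-] = 0.343 + s ≈ 0.343 (common-ion effect: AsO4^3- is already 0.343 M).
Ksp ≈ (3s)^3 × 0.343
s = 2.77 x 10^-8 M
Check: s = 2.8 × 10^-8 ≪ 0.343, so the approximation is valid.

s ≈ 2.77 × 10^-8 M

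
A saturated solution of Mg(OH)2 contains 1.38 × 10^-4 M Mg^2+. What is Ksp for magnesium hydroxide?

1.05 × 10^-11

Mg(OH)2(s) <=> Mg^2+(aq) + 2 OH^-(aq)
Stoichiometry gives [OH^-] = (2/1)[Mg^2+] = 2.760 x 10^-4 M.
Ksp = [Mg^2+][OH^-]^2
Ksp = 1.38 × 10^-4 × (2.760 × 10^-4)^2 = 1.05 × 10^-11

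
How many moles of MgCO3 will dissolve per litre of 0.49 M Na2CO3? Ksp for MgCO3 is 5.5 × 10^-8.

MgCO3(s) ⇌ Mg^2+ + CO3^2-
Ksp = [Mg^2+][CO3^2-]
If s mol/L dissolves here, [Mg^2+] = s, [CO3^2-] = 0.49 + s ≈ 0.49 (common-ion effect: CO3^2- is already 0.49 M).
Ksp ≈ s × 0.49
s = 1.1 × 10^-7 M
Check: s = 1.1 × 10^-7 ≪ 0.49, so the approximation is valid.

s ≈ 1.1e-7 M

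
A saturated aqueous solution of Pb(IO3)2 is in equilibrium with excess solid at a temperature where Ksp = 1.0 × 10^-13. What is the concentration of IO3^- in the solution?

Pb(IO3)2(s) ⇌ Pb^2+(aq) + 2 IO3^-(aq)
Ksp = [Pb^2+][IO3^-]^2
With molar solubility s: [Pb^2+] = s, [IO3^-] = 2s.
Ksp = s(2s)^2 = 4s^3
s^3 = 1.0 × 10^-13 / 4, so s = 2.92 × 10^-5 M
[IO3^-] = 2s = 5.8 × 10^-5 M

[IO3^-] = 5.8e-5 M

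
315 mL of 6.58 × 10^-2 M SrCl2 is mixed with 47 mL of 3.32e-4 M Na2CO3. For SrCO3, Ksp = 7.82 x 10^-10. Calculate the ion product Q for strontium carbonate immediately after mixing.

Q ≈ 2.47 x 10^-6

Total volume = 315 + 47 = 362 mL.
[Sr^2+] = 6.58 × 10^-2 × (315/362) = 5.726 × 10^-2 M
[CO3^2-] = 3.32 × 10^-4 × (47/362) = 4.310 × 10^-5 M
SrCO3(s) ⇌ Sr^2+ + CO3^2-, so Q = [Sr^2+][CO3^2-]
Q = (5.726 × 10^-2)(4.310 × 10^-5) = 2.47 x 10^-6
Q > Ksp, so SrCO3 will precipitate.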